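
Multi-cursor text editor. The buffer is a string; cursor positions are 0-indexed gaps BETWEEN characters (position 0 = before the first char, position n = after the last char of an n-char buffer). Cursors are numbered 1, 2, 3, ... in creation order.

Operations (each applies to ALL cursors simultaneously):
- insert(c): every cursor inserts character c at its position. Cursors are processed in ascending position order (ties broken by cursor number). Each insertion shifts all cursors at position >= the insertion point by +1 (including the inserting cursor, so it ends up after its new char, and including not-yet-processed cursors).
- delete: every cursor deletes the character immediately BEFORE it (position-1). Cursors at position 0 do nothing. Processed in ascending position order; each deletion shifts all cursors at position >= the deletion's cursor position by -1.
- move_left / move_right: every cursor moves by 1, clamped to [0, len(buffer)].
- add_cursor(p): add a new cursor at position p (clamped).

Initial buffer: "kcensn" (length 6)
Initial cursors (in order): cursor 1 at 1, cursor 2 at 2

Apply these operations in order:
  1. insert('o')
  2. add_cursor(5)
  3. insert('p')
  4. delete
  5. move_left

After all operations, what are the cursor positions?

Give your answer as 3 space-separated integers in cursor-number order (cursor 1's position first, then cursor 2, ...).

Answer: 1 3 4

Derivation:
After op 1 (insert('o')): buffer="kocoensn" (len 8), cursors c1@2 c2@4, authorship .1.2....
After op 2 (add_cursor(5)): buffer="kocoensn" (len 8), cursors c1@2 c2@4 c3@5, authorship .1.2....
After op 3 (insert('p')): buffer="kopcopepnsn" (len 11), cursors c1@3 c2@6 c3@8, authorship .11.22.3...
After op 4 (delete): buffer="kocoensn" (len 8), cursors c1@2 c2@4 c3@5, authorship .1.2....
After op 5 (move_left): buffer="kocoensn" (len 8), cursors c1@1 c2@3 c3@4, authorship .1.2....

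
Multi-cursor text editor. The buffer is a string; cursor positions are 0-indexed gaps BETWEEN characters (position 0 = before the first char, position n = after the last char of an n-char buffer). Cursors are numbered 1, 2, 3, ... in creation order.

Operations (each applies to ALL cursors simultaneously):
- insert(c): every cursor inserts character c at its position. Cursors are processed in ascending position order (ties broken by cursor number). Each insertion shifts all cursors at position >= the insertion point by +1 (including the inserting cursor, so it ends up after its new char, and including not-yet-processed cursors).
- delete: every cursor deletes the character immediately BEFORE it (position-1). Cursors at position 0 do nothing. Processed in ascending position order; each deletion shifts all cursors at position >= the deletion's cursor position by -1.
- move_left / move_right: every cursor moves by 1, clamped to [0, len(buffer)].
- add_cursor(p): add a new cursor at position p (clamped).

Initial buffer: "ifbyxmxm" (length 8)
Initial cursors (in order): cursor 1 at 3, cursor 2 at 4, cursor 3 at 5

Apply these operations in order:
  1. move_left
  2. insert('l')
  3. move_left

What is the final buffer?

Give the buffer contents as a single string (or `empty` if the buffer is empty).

Answer: iflblylxmxm

Derivation:
After op 1 (move_left): buffer="ifbyxmxm" (len 8), cursors c1@2 c2@3 c3@4, authorship ........
After op 2 (insert('l')): buffer="iflblylxmxm" (len 11), cursors c1@3 c2@5 c3@7, authorship ..1.2.3....
After op 3 (move_left): buffer="iflblylxmxm" (len 11), cursors c1@2 c2@4 c3@6, authorship ..1.2.3....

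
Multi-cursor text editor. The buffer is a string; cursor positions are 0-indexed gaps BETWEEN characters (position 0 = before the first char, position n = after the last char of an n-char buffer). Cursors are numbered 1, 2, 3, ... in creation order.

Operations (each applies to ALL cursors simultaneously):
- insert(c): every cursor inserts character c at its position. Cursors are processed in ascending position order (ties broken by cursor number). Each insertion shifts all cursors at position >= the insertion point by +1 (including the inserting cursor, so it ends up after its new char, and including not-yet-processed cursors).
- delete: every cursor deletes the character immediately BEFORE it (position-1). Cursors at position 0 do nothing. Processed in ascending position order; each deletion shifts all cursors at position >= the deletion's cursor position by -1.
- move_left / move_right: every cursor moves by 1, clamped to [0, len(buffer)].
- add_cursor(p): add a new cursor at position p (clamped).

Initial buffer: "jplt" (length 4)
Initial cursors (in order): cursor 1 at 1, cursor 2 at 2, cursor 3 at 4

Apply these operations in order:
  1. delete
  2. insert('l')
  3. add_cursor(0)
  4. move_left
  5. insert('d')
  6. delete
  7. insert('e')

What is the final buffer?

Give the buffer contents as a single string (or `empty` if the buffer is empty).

After op 1 (delete): buffer="l" (len 1), cursors c1@0 c2@0 c3@1, authorship .
After op 2 (insert('l')): buffer="llll" (len 4), cursors c1@2 c2@2 c3@4, authorship 12.3
After op 3 (add_cursor(0)): buffer="llll" (len 4), cursors c4@0 c1@2 c2@2 c3@4, authorship 12.3
After op 4 (move_left): buffer="llll" (len 4), cursors c4@0 c1@1 c2@1 c3@3, authorship 12.3
After op 5 (insert('d')): buffer="dlddlldl" (len 8), cursors c4@1 c1@4 c2@4 c3@7, authorship 41122.33
After op 6 (delete): buffer="llll" (len 4), cursors c4@0 c1@1 c2@1 c3@3, authorship 12.3
After op 7 (insert('e')): buffer="eleellel" (len 8), cursors c4@1 c1@4 c2@4 c3@7, authorship 41122.33

Answer: eleellel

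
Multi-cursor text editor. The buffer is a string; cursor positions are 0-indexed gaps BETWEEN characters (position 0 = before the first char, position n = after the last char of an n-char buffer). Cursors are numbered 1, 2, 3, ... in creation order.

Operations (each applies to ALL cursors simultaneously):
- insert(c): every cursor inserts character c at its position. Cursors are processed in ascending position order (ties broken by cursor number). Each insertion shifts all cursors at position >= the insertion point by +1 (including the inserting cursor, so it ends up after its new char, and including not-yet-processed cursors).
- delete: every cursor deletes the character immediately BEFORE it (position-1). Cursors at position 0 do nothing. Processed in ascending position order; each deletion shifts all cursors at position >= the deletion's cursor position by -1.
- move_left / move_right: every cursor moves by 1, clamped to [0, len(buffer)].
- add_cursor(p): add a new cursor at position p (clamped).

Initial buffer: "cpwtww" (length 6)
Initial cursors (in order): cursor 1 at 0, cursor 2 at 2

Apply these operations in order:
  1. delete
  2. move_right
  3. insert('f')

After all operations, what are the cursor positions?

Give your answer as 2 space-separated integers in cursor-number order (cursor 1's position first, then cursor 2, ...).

After op 1 (delete): buffer="cwtww" (len 5), cursors c1@0 c2@1, authorship .....
After op 2 (move_right): buffer="cwtww" (len 5), cursors c1@1 c2@2, authorship .....
After op 3 (insert('f')): buffer="cfwftww" (len 7), cursors c1@2 c2@4, authorship .1.2...

Answer: 2 4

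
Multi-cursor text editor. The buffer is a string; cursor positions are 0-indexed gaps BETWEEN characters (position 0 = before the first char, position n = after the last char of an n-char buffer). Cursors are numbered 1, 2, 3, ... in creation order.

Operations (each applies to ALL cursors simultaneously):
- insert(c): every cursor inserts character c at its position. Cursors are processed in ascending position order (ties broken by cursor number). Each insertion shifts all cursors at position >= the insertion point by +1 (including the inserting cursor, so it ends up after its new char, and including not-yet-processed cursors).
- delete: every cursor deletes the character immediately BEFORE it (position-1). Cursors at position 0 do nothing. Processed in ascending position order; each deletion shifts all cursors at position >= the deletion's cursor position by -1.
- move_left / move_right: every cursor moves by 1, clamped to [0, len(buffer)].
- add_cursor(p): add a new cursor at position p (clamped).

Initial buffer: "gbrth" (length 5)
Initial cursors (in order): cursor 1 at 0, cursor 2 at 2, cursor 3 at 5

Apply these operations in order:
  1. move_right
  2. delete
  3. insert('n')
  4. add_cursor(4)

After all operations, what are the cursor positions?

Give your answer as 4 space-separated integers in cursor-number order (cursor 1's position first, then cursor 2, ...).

After op 1 (move_right): buffer="gbrth" (len 5), cursors c1@1 c2@3 c3@5, authorship .....
After op 2 (delete): buffer="bt" (len 2), cursors c1@0 c2@1 c3@2, authorship ..
After op 3 (insert('n')): buffer="nbntn" (len 5), cursors c1@1 c2@3 c3@5, authorship 1.2.3
After op 4 (add_cursor(4)): buffer="nbntn" (len 5), cursors c1@1 c2@3 c4@4 c3@5, authorship 1.2.3

Answer: 1 3 5 4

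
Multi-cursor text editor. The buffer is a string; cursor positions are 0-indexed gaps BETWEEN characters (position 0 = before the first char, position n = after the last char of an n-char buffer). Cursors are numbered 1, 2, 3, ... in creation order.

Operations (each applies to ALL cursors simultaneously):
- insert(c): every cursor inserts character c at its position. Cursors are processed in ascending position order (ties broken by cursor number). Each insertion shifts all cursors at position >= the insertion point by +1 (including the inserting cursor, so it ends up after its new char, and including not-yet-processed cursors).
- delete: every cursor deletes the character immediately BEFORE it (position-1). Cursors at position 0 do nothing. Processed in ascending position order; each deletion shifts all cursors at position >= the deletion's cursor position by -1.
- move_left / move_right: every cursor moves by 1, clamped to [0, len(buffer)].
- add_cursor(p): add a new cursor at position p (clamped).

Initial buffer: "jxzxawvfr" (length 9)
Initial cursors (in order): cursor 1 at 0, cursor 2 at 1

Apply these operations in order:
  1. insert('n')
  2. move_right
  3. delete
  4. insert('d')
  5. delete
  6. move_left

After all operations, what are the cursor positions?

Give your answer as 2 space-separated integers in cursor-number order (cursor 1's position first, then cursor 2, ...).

After op 1 (insert('n')): buffer="njnxzxawvfr" (len 11), cursors c1@1 c2@3, authorship 1.2........
After op 2 (move_right): buffer="njnxzxawvfr" (len 11), cursors c1@2 c2@4, authorship 1.2........
After op 3 (delete): buffer="nnzxawvfr" (len 9), cursors c1@1 c2@2, authorship 12.......
After op 4 (insert('d')): buffer="ndndzxawvfr" (len 11), cursors c1@2 c2@4, authorship 1122.......
After op 5 (delete): buffer="nnzxawvfr" (len 9), cursors c1@1 c2@2, authorship 12.......
After op 6 (move_left): buffer="nnzxawvfr" (len 9), cursors c1@0 c2@1, authorship 12.......

Answer: 0 1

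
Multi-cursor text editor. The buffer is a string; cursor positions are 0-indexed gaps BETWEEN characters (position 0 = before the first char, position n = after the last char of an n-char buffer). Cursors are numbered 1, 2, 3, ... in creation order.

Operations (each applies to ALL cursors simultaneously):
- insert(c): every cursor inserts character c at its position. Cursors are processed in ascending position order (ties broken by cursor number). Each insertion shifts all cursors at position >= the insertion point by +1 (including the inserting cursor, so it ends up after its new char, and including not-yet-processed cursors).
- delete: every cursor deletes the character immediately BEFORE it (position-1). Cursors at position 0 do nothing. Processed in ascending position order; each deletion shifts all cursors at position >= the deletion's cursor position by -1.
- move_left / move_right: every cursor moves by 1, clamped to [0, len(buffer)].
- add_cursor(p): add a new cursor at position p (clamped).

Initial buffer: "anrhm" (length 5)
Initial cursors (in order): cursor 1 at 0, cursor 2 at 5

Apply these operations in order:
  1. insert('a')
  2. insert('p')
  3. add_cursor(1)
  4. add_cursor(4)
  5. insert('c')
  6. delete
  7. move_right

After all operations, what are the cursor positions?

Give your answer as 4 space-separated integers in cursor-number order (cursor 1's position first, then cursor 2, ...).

After op 1 (insert('a')): buffer="aanrhma" (len 7), cursors c1@1 c2@7, authorship 1.....2
After op 2 (insert('p')): buffer="apanrhmap" (len 9), cursors c1@2 c2@9, authorship 11.....22
After op 3 (add_cursor(1)): buffer="apanrhmap" (len 9), cursors c3@1 c1@2 c2@9, authorship 11.....22
After op 4 (add_cursor(4)): buffer="apanrhmap" (len 9), cursors c3@1 c1@2 c4@4 c2@9, authorship 11.....22
After op 5 (insert('c')): buffer="acpcancrhmapc" (len 13), cursors c3@2 c1@4 c4@7 c2@13, authorship 1311..4...222
After op 6 (delete): buffer="apanrhmap" (len 9), cursors c3@1 c1@2 c4@4 c2@9, authorship 11.....22
After op 7 (move_right): buffer="apanrhmap" (len 9), cursors c3@2 c1@3 c4@5 c2@9, authorship 11.....22

Answer: 3 9 2 5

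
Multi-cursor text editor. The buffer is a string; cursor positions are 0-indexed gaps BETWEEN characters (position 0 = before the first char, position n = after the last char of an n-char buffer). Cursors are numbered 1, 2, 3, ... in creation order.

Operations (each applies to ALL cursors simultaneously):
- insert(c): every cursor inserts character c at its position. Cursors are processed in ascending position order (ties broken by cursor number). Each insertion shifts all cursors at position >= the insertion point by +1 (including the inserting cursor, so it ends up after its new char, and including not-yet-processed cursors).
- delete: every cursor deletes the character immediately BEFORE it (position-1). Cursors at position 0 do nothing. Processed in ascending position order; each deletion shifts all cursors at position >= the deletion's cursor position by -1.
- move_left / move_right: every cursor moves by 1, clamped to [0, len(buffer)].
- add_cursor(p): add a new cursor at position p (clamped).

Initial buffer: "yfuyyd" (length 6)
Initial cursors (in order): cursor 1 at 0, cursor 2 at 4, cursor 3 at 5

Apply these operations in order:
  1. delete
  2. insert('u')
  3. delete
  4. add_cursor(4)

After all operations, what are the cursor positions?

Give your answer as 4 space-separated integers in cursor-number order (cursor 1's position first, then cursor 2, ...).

Answer: 0 3 3 4

Derivation:
After op 1 (delete): buffer="yfud" (len 4), cursors c1@0 c2@3 c3@3, authorship ....
After op 2 (insert('u')): buffer="uyfuuud" (len 7), cursors c1@1 c2@6 c3@6, authorship 1...23.
After op 3 (delete): buffer="yfud" (len 4), cursors c1@0 c2@3 c3@3, authorship ....
After op 4 (add_cursor(4)): buffer="yfud" (len 4), cursors c1@0 c2@3 c3@3 c4@4, authorship ....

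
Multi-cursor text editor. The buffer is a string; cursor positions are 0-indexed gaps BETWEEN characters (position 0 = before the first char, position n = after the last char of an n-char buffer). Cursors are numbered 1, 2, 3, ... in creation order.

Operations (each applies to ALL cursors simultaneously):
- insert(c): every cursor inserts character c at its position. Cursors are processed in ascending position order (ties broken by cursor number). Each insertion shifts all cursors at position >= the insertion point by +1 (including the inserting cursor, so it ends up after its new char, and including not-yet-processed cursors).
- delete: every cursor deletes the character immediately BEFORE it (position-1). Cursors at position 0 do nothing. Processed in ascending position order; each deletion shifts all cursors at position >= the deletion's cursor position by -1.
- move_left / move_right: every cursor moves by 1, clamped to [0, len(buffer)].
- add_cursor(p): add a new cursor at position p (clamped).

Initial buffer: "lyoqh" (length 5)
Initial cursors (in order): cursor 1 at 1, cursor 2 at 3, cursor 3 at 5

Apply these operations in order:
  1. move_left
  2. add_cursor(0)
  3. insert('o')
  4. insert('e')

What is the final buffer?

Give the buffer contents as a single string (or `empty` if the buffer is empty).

Answer: ooeelyoeoqoeh

Derivation:
After op 1 (move_left): buffer="lyoqh" (len 5), cursors c1@0 c2@2 c3@4, authorship .....
After op 2 (add_cursor(0)): buffer="lyoqh" (len 5), cursors c1@0 c4@0 c2@2 c3@4, authorship .....
After op 3 (insert('o')): buffer="oolyooqoh" (len 9), cursors c1@2 c4@2 c2@5 c3@8, authorship 14..2..3.
After op 4 (insert('e')): buffer="ooeelyoeoqoeh" (len 13), cursors c1@4 c4@4 c2@8 c3@12, authorship 1414..22..33.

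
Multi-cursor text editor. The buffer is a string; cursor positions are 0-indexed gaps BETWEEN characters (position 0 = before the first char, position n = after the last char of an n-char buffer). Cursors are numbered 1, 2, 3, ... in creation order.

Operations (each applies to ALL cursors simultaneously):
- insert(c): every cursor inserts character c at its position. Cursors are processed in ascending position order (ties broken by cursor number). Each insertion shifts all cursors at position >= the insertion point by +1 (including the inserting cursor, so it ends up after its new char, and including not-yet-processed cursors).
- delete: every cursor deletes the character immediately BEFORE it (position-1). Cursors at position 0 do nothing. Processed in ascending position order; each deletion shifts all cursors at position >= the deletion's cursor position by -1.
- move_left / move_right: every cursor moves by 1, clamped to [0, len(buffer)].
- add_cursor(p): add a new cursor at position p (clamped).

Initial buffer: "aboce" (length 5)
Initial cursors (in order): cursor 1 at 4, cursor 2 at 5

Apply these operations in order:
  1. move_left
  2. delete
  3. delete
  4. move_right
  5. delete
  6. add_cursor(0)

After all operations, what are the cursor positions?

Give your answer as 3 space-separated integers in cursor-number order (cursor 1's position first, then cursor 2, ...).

Answer: 0 0 0

Derivation:
After op 1 (move_left): buffer="aboce" (len 5), cursors c1@3 c2@4, authorship .....
After op 2 (delete): buffer="abe" (len 3), cursors c1@2 c2@2, authorship ...
After op 3 (delete): buffer="e" (len 1), cursors c1@0 c2@0, authorship .
After op 4 (move_right): buffer="e" (len 1), cursors c1@1 c2@1, authorship .
After op 5 (delete): buffer="" (len 0), cursors c1@0 c2@0, authorship 
After op 6 (add_cursor(0)): buffer="" (len 0), cursors c1@0 c2@0 c3@0, authorship 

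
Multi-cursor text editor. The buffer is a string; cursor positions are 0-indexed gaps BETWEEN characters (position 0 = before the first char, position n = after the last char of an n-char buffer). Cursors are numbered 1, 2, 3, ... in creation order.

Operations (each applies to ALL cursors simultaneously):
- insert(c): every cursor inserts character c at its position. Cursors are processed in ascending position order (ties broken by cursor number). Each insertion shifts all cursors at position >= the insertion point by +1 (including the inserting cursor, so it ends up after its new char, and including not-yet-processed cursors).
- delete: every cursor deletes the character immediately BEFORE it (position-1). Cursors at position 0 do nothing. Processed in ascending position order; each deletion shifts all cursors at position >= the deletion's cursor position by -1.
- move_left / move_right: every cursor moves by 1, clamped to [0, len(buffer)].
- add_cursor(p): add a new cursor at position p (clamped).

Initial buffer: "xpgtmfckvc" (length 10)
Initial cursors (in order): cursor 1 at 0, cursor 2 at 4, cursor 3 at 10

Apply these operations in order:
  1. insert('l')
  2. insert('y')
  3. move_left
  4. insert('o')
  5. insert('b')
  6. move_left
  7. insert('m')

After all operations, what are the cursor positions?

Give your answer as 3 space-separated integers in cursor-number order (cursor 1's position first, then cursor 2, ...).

After op 1 (insert('l')): buffer="lxpgtlmfckvcl" (len 13), cursors c1@1 c2@6 c3@13, authorship 1....2......3
After op 2 (insert('y')): buffer="lyxpgtlymfckvcly" (len 16), cursors c1@2 c2@8 c3@16, authorship 11....22......33
After op 3 (move_left): buffer="lyxpgtlymfckvcly" (len 16), cursors c1@1 c2@7 c3@15, authorship 11....22......33
After op 4 (insert('o')): buffer="loyxpgtloymfckvcloy" (len 19), cursors c1@2 c2@9 c3@18, authorship 111....222......333
After op 5 (insert('b')): buffer="lobyxpgtlobymfckvcloby" (len 22), cursors c1@3 c2@11 c3@21, authorship 1111....2222......3333
After op 6 (move_left): buffer="lobyxpgtlobymfckvcloby" (len 22), cursors c1@2 c2@10 c3@20, authorship 1111....2222......3333
After op 7 (insert('m')): buffer="lombyxpgtlombymfckvclomby" (len 25), cursors c1@3 c2@12 c3@23, authorship 11111....22222......33333

Answer: 3 12 23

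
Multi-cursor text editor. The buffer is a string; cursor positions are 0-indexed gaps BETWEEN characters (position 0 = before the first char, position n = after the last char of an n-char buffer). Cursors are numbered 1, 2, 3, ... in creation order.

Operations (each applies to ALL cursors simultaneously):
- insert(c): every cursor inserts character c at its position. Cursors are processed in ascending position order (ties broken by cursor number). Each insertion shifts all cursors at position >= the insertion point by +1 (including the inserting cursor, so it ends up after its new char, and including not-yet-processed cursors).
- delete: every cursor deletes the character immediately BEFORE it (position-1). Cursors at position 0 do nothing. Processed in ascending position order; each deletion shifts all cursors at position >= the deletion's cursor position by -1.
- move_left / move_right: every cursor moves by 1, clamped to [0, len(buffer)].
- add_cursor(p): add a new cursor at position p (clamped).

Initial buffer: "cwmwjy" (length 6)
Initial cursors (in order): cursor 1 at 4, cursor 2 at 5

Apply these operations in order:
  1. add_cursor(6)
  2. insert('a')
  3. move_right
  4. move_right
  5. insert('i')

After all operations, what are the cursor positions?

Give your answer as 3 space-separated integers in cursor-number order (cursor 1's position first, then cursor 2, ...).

Answer: 8 12 12

Derivation:
After op 1 (add_cursor(6)): buffer="cwmwjy" (len 6), cursors c1@4 c2@5 c3@6, authorship ......
After op 2 (insert('a')): buffer="cwmwajaya" (len 9), cursors c1@5 c2@7 c3@9, authorship ....1.2.3
After op 3 (move_right): buffer="cwmwajaya" (len 9), cursors c1@6 c2@8 c3@9, authorship ....1.2.3
After op 4 (move_right): buffer="cwmwajaya" (len 9), cursors c1@7 c2@9 c3@9, authorship ....1.2.3
After op 5 (insert('i')): buffer="cwmwajaiyaii" (len 12), cursors c1@8 c2@12 c3@12, authorship ....1.21.323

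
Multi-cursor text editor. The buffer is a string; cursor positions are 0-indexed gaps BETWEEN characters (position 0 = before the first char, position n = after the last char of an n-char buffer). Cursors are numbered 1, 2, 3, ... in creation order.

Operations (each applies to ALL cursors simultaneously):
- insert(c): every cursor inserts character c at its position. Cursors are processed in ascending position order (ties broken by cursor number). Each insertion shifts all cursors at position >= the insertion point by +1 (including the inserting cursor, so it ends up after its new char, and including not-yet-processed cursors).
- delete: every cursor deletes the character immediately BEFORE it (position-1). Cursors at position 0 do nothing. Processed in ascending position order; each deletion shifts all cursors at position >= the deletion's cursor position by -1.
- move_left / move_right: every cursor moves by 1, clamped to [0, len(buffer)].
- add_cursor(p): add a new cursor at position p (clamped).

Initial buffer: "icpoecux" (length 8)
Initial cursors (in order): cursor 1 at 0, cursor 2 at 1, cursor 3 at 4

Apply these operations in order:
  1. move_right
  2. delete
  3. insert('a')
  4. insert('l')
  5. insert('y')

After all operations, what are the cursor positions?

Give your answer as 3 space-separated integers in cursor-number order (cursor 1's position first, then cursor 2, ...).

After op 1 (move_right): buffer="icpoecux" (len 8), cursors c1@1 c2@2 c3@5, authorship ........
After op 2 (delete): buffer="pocux" (len 5), cursors c1@0 c2@0 c3@2, authorship .....
After op 3 (insert('a')): buffer="aapoacux" (len 8), cursors c1@2 c2@2 c3@5, authorship 12..3...
After op 4 (insert('l')): buffer="aallpoalcux" (len 11), cursors c1@4 c2@4 c3@8, authorship 1212..33...
After op 5 (insert('y')): buffer="aallyypoalycux" (len 14), cursors c1@6 c2@6 c3@11, authorship 121212..333...

Answer: 6 6 11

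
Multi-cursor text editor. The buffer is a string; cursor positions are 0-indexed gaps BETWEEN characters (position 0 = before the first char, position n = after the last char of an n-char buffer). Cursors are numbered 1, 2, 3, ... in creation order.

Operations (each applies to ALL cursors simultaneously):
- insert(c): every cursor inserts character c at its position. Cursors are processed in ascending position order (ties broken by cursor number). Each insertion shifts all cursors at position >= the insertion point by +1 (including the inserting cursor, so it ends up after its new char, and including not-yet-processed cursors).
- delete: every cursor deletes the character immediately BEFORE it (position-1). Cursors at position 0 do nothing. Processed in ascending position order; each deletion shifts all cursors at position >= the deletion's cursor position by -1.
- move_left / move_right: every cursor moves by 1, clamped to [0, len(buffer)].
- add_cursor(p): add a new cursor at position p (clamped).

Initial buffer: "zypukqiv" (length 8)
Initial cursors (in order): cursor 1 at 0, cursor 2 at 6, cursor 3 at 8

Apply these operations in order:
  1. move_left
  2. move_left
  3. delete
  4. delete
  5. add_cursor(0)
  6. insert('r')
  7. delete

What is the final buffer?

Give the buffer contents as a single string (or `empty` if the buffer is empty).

After op 1 (move_left): buffer="zypukqiv" (len 8), cursors c1@0 c2@5 c3@7, authorship ........
After op 2 (move_left): buffer="zypukqiv" (len 8), cursors c1@0 c2@4 c3@6, authorship ........
After op 3 (delete): buffer="zypkiv" (len 6), cursors c1@0 c2@3 c3@4, authorship ......
After op 4 (delete): buffer="zyiv" (len 4), cursors c1@0 c2@2 c3@2, authorship ....
After op 5 (add_cursor(0)): buffer="zyiv" (len 4), cursors c1@0 c4@0 c2@2 c3@2, authorship ....
After op 6 (insert('r')): buffer="rrzyrriv" (len 8), cursors c1@2 c4@2 c2@6 c3@6, authorship 14..23..
After op 7 (delete): buffer="zyiv" (len 4), cursors c1@0 c4@0 c2@2 c3@2, authorship ....

Answer: zyiv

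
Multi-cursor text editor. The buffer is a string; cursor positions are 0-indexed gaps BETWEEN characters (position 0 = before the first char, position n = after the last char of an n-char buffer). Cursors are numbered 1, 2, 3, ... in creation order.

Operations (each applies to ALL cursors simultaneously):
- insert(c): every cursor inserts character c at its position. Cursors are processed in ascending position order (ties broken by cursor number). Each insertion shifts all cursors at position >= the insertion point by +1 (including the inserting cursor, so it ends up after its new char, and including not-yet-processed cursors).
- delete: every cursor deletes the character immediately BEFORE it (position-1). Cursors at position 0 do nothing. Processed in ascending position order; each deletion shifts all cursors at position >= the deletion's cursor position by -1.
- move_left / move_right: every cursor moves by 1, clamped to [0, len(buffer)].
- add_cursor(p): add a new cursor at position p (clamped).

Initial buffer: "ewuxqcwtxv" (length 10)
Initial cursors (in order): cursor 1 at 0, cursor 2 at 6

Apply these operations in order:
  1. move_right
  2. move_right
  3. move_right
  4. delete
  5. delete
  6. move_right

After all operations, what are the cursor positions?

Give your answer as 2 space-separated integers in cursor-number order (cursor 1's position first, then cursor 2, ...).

After op 1 (move_right): buffer="ewuxqcwtxv" (len 10), cursors c1@1 c2@7, authorship ..........
After op 2 (move_right): buffer="ewuxqcwtxv" (len 10), cursors c1@2 c2@8, authorship ..........
After op 3 (move_right): buffer="ewuxqcwtxv" (len 10), cursors c1@3 c2@9, authorship ..........
After op 4 (delete): buffer="ewxqcwtv" (len 8), cursors c1@2 c2@7, authorship ........
After op 5 (delete): buffer="exqcwv" (len 6), cursors c1@1 c2@5, authorship ......
After op 6 (move_right): buffer="exqcwv" (len 6), cursors c1@2 c2@6, authorship ......

Answer: 2 6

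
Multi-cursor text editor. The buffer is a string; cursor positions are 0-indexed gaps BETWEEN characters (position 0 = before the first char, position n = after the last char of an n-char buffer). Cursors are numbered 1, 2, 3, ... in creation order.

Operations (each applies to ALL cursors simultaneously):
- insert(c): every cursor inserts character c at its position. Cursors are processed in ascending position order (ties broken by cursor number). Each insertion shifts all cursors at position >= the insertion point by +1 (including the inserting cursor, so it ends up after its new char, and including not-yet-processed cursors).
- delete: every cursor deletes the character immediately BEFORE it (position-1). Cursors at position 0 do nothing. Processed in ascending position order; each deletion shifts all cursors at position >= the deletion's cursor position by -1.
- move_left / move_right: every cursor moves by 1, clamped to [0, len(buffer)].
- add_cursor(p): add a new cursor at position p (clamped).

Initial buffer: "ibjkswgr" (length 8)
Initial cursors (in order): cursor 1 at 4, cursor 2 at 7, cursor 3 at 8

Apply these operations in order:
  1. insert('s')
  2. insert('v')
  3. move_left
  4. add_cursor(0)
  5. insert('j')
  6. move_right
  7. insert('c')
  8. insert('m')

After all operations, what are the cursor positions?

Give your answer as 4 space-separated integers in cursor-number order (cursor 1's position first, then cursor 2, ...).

Answer: 12 20 26 4

Derivation:
After op 1 (insert('s')): buffer="ibjksswgsrs" (len 11), cursors c1@5 c2@9 c3@11, authorship ....1...2.3
After op 2 (insert('v')): buffer="ibjksvswgsvrsv" (len 14), cursors c1@6 c2@11 c3@14, authorship ....11...22.33
After op 3 (move_left): buffer="ibjksvswgsvrsv" (len 14), cursors c1@5 c2@10 c3@13, authorship ....11...22.33
After op 4 (add_cursor(0)): buffer="ibjksvswgsvrsv" (len 14), cursors c4@0 c1@5 c2@10 c3@13, authorship ....11...22.33
After op 5 (insert('j')): buffer="jibjksjvswgsjvrsjv" (len 18), cursors c4@1 c1@7 c2@13 c3@17, authorship 4....111...222.333
After op 6 (move_right): buffer="jibjksjvswgsjvrsjv" (len 18), cursors c4@2 c1@8 c2@14 c3@18, authorship 4....111...222.333
After op 7 (insert('c')): buffer="jicbjksjvcswgsjvcrsjvc" (len 22), cursors c4@3 c1@10 c2@17 c3@22, authorship 4.4...1111...2222.3333
After op 8 (insert('m')): buffer="jicmbjksjvcmswgsjvcmrsjvcm" (len 26), cursors c4@4 c1@12 c2@20 c3@26, authorship 4.44...11111...22222.33333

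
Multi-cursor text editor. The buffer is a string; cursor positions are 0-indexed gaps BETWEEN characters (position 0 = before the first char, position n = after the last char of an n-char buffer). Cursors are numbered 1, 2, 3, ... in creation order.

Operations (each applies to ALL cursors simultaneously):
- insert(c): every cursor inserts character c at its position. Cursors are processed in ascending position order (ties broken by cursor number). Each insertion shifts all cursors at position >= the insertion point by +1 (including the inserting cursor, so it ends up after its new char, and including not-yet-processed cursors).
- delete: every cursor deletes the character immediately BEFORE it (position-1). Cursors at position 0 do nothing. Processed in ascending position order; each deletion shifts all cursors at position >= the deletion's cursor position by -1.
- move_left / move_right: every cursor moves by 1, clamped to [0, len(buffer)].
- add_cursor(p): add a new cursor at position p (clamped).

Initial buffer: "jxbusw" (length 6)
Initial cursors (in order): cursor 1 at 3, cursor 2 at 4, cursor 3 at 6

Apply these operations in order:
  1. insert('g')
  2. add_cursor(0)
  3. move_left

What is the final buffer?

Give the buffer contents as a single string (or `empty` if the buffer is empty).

Answer: jxbgugswg

Derivation:
After op 1 (insert('g')): buffer="jxbgugswg" (len 9), cursors c1@4 c2@6 c3@9, authorship ...1.2..3
After op 2 (add_cursor(0)): buffer="jxbgugswg" (len 9), cursors c4@0 c1@4 c2@6 c3@9, authorship ...1.2..3
After op 3 (move_left): buffer="jxbgugswg" (len 9), cursors c4@0 c1@3 c2@5 c3@8, authorship ...1.2..3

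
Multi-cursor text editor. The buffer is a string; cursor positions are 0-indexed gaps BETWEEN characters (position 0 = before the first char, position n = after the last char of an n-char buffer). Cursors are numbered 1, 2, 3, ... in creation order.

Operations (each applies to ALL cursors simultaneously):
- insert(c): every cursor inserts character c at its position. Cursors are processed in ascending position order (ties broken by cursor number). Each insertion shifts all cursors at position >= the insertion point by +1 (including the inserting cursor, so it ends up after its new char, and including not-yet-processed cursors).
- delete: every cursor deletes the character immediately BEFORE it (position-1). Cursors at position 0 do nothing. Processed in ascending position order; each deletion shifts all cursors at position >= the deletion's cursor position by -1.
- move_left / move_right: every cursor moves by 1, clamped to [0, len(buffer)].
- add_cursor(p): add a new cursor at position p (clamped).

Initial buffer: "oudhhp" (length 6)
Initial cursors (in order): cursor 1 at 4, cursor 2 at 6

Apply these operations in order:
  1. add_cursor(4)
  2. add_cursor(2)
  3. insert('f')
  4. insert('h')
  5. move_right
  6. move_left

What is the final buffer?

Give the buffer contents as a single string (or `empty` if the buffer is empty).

Answer: oufhdhffhhhpfh

Derivation:
After op 1 (add_cursor(4)): buffer="oudhhp" (len 6), cursors c1@4 c3@4 c2@6, authorship ......
After op 2 (add_cursor(2)): buffer="oudhhp" (len 6), cursors c4@2 c1@4 c3@4 c2@6, authorship ......
After op 3 (insert('f')): buffer="oufdhffhpf" (len 10), cursors c4@3 c1@7 c3@7 c2@10, authorship ..4..13..2
After op 4 (insert('h')): buffer="oufhdhffhhhpfh" (len 14), cursors c4@4 c1@10 c3@10 c2@14, authorship ..44..1313..22
After op 5 (move_right): buffer="oufhdhffhhhpfh" (len 14), cursors c4@5 c1@11 c3@11 c2@14, authorship ..44..1313..22
After op 6 (move_left): buffer="oufhdhffhhhpfh" (len 14), cursors c4@4 c1@10 c3@10 c2@13, authorship ..44..1313..22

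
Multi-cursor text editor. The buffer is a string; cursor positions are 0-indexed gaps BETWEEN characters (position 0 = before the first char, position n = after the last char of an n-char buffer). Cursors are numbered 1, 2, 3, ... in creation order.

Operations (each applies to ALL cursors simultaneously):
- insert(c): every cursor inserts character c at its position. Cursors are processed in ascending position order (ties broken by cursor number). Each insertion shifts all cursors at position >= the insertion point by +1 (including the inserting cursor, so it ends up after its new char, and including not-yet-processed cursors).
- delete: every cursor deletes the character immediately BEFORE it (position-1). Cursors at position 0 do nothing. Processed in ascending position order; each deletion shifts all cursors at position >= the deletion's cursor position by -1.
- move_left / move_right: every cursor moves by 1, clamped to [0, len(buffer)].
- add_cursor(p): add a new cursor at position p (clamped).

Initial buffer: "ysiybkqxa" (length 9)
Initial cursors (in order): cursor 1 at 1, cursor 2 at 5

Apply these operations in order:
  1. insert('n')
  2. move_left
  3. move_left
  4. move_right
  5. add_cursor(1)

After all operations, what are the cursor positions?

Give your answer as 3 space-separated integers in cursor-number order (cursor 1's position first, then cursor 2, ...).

Answer: 1 6 1

Derivation:
After op 1 (insert('n')): buffer="ynsiybnkqxa" (len 11), cursors c1@2 c2@7, authorship .1....2....
After op 2 (move_left): buffer="ynsiybnkqxa" (len 11), cursors c1@1 c2@6, authorship .1....2....
After op 3 (move_left): buffer="ynsiybnkqxa" (len 11), cursors c1@0 c2@5, authorship .1....2....
After op 4 (move_right): buffer="ynsiybnkqxa" (len 11), cursors c1@1 c2@6, authorship .1....2....
After op 5 (add_cursor(1)): buffer="ynsiybnkqxa" (len 11), cursors c1@1 c3@1 c2@6, authorship .1....2....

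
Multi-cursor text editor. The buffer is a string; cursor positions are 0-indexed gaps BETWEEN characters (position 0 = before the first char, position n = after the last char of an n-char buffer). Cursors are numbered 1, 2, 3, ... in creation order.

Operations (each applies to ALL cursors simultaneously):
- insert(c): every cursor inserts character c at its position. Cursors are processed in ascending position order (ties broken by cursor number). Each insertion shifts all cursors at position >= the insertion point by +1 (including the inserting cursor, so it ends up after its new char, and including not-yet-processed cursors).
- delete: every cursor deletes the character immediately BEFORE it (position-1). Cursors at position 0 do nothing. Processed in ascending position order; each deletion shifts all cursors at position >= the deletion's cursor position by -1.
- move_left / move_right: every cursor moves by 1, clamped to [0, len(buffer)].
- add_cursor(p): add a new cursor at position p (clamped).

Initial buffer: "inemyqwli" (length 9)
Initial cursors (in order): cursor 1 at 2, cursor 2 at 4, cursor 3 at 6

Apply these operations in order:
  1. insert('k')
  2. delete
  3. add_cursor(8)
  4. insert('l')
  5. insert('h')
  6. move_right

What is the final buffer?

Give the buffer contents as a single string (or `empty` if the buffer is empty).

Answer: inlhemlhyqlhwllhi

Derivation:
After op 1 (insert('k')): buffer="inkemkyqkwli" (len 12), cursors c1@3 c2@6 c3@9, authorship ..1..2..3...
After op 2 (delete): buffer="inemyqwli" (len 9), cursors c1@2 c2@4 c3@6, authorship .........
After op 3 (add_cursor(8)): buffer="inemyqwli" (len 9), cursors c1@2 c2@4 c3@6 c4@8, authorship .........
After op 4 (insert('l')): buffer="inlemlyqlwlli" (len 13), cursors c1@3 c2@6 c3@9 c4@12, authorship ..1..2..3..4.
After op 5 (insert('h')): buffer="inlhemlhyqlhwllhi" (len 17), cursors c1@4 c2@8 c3@12 c4@16, authorship ..11..22..33..44.
After op 6 (move_right): buffer="inlhemlhyqlhwllhi" (len 17), cursors c1@5 c2@9 c3@13 c4@17, authorship ..11..22..33..44.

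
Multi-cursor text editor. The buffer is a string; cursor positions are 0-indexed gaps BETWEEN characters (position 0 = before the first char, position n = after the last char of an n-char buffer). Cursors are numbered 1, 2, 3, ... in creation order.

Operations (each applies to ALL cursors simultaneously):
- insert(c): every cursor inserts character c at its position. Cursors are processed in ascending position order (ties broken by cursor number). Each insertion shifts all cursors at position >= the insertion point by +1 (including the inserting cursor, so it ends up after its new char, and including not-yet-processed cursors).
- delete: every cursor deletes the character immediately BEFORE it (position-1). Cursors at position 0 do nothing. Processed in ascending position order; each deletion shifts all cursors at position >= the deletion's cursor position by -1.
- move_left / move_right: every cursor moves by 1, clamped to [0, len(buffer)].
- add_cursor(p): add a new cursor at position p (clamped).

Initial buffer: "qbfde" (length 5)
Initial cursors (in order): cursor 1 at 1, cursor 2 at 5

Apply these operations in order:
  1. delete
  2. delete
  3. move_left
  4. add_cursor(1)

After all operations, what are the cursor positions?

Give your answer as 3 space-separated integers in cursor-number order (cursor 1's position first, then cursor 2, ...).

Answer: 0 1 1

Derivation:
After op 1 (delete): buffer="bfd" (len 3), cursors c1@0 c2@3, authorship ...
After op 2 (delete): buffer="bf" (len 2), cursors c1@0 c2@2, authorship ..
After op 3 (move_left): buffer="bf" (len 2), cursors c1@0 c2@1, authorship ..
After op 4 (add_cursor(1)): buffer="bf" (len 2), cursors c1@0 c2@1 c3@1, authorship ..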